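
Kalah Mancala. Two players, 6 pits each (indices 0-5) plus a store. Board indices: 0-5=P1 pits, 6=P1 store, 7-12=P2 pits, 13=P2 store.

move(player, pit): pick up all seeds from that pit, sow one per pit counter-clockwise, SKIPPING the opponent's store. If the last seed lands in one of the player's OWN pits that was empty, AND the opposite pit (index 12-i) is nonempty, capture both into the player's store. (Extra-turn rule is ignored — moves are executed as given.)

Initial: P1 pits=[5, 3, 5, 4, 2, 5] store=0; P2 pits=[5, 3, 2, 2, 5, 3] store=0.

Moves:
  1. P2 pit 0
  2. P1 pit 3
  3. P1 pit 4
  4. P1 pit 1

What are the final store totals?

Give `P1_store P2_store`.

Move 1: P2 pit0 -> P1=[5,3,5,4,2,5](0) P2=[0,4,3,3,6,4](0)
Move 2: P1 pit3 -> P1=[5,3,5,0,3,6](1) P2=[1,4,3,3,6,4](0)
Move 3: P1 pit4 -> P1=[5,3,5,0,0,7](2) P2=[2,4,3,3,6,4](0)
Move 4: P1 pit1 -> P1=[5,0,6,1,0,7](7) P2=[2,0,3,3,6,4](0)

Answer: 7 0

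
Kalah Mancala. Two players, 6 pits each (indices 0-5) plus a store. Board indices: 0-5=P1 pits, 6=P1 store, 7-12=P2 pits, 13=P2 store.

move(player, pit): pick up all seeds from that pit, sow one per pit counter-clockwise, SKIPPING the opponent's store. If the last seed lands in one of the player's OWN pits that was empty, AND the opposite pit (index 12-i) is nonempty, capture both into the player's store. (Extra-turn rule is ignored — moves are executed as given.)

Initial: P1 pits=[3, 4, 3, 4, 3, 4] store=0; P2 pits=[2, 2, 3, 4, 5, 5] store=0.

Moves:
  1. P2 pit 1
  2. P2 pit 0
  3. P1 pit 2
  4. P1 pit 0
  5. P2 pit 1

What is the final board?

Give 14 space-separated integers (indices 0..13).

Move 1: P2 pit1 -> P1=[3,4,3,4,3,4](0) P2=[2,0,4,5,5,5](0)
Move 2: P2 pit0 -> P1=[3,4,3,4,3,4](0) P2=[0,1,5,5,5,5](0)
Move 3: P1 pit2 -> P1=[3,4,0,5,4,5](0) P2=[0,1,5,5,5,5](0)
Move 4: P1 pit0 -> P1=[0,5,1,6,4,5](0) P2=[0,1,5,5,5,5](0)
Move 5: P2 pit1 -> P1=[0,5,1,6,4,5](0) P2=[0,0,6,5,5,5](0)

Answer: 0 5 1 6 4 5 0 0 0 6 5 5 5 0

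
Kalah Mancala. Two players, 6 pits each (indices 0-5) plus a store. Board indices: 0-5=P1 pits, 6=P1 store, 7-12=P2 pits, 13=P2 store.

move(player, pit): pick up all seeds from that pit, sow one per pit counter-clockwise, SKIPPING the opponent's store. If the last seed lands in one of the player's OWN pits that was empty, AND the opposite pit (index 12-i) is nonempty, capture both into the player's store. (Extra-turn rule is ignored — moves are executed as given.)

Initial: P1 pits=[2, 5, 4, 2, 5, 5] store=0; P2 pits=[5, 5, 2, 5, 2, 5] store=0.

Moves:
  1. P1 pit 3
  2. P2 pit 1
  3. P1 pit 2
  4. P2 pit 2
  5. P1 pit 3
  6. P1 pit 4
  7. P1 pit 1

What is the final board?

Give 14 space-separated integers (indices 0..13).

Answer: 2 0 1 1 1 9 3 6 1 1 8 5 8 1

Derivation:
Move 1: P1 pit3 -> P1=[2,5,4,0,6,6](0) P2=[5,5,2,5,2,5](0)
Move 2: P2 pit1 -> P1=[2,5,4,0,6,6](0) P2=[5,0,3,6,3,6](1)
Move 3: P1 pit2 -> P1=[2,5,0,1,7,7](1) P2=[5,0,3,6,3,6](1)
Move 4: P2 pit2 -> P1=[2,5,0,1,7,7](1) P2=[5,0,0,7,4,7](1)
Move 5: P1 pit3 -> P1=[2,5,0,0,8,7](1) P2=[5,0,0,7,4,7](1)
Move 6: P1 pit4 -> P1=[2,5,0,0,0,8](2) P2=[6,1,1,8,5,8](1)
Move 7: P1 pit1 -> P1=[2,0,1,1,1,9](3) P2=[6,1,1,8,5,8](1)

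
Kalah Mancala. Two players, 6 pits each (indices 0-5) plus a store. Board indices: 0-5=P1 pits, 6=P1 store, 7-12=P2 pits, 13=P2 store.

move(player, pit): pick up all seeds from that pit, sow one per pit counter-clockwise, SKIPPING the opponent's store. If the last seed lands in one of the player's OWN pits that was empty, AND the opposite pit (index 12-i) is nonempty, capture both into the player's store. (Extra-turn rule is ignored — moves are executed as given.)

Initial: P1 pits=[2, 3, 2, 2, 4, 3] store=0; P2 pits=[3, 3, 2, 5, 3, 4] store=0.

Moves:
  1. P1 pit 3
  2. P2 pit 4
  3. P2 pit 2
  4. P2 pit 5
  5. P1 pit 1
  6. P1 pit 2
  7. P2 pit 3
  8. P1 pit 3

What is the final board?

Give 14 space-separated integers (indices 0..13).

Move 1: P1 pit3 -> P1=[2,3,2,0,5,4](0) P2=[3,3,2,5,3,4](0)
Move 2: P2 pit4 -> P1=[3,3,2,0,5,4](0) P2=[3,3,2,5,0,5](1)
Move 3: P2 pit2 -> P1=[3,0,2,0,5,4](0) P2=[3,3,0,6,0,5](5)
Move 4: P2 pit5 -> P1=[4,1,3,1,5,4](0) P2=[3,3,0,6,0,0](6)
Move 5: P1 pit1 -> P1=[4,0,4,1,5,4](0) P2=[3,3,0,6,0,0](6)
Move 6: P1 pit2 -> P1=[4,0,0,2,6,5](1) P2=[3,3,0,6,0,0](6)
Move 7: P2 pit3 -> P1=[5,1,1,2,6,5](1) P2=[3,3,0,0,1,1](7)
Move 8: P1 pit3 -> P1=[5,1,1,0,7,6](1) P2=[3,3,0,0,1,1](7)

Answer: 5 1 1 0 7 6 1 3 3 0 0 1 1 7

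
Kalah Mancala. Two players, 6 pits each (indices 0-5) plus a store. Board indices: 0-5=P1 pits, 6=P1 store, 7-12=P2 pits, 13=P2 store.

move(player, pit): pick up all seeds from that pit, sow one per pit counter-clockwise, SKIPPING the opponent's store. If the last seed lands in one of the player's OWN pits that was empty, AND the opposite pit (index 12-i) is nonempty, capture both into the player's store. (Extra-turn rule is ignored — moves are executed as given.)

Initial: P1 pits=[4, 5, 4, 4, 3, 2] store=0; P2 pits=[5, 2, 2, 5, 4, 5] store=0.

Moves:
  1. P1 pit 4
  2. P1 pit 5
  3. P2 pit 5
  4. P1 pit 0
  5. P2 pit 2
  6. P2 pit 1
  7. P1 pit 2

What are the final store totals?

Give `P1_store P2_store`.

Answer: 11 1

Derivation:
Move 1: P1 pit4 -> P1=[4,5,4,4,0,3](1) P2=[6,2,2,5,4,5](0)
Move 2: P1 pit5 -> P1=[4,5,4,4,0,0](2) P2=[7,3,2,5,4,5](0)
Move 3: P2 pit5 -> P1=[5,6,5,5,0,0](2) P2=[7,3,2,5,4,0](1)
Move 4: P1 pit0 -> P1=[0,7,6,6,1,0](10) P2=[0,3,2,5,4,0](1)
Move 5: P2 pit2 -> P1=[0,7,6,6,1,0](10) P2=[0,3,0,6,5,0](1)
Move 6: P2 pit1 -> P1=[0,7,6,6,1,0](10) P2=[0,0,1,7,6,0](1)
Move 7: P1 pit2 -> P1=[0,7,0,7,2,1](11) P2=[1,1,1,7,6,0](1)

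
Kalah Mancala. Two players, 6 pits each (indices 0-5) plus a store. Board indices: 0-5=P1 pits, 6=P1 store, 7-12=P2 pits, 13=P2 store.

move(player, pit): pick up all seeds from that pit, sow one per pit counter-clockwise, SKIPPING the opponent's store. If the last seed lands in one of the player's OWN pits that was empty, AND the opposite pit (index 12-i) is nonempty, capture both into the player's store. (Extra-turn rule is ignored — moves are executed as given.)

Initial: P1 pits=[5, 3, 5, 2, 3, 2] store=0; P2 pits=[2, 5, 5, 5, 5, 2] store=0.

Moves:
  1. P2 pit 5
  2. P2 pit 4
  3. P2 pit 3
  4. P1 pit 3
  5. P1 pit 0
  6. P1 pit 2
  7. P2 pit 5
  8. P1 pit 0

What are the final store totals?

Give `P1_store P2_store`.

Move 1: P2 pit5 -> P1=[6,3,5,2,3,2](0) P2=[2,5,5,5,5,0](1)
Move 2: P2 pit4 -> P1=[7,4,6,2,3,2](0) P2=[2,5,5,5,0,1](2)
Move 3: P2 pit3 -> P1=[8,5,6,2,3,2](0) P2=[2,5,5,0,1,2](3)
Move 4: P1 pit3 -> P1=[8,5,6,0,4,3](0) P2=[2,5,5,0,1,2](3)
Move 5: P1 pit0 -> P1=[0,6,7,1,5,4](1) P2=[3,6,5,0,1,2](3)
Move 6: P1 pit2 -> P1=[0,6,0,2,6,5](2) P2=[4,7,6,0,1,2](3)
Move 7: P2 pit5 -> P1=[1,6,0,2,6,5](2) P2=[4,7,6,0,1,0](4)
Move 8: P1 pit0 -> P1=[0,7,0,2,6,5](2) P2=[4,7,6,0,1,0](4)

Answer: 2 4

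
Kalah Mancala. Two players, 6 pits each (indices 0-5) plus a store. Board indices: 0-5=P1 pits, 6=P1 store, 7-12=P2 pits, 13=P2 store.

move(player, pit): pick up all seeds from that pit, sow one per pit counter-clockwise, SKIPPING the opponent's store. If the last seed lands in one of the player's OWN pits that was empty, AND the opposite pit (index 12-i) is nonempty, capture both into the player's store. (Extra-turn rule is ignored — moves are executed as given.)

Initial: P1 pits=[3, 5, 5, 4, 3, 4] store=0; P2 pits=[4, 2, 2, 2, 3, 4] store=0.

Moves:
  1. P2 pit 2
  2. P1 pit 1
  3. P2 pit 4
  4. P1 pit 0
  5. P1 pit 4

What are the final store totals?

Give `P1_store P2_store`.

Answer: 2 1

Derivation:
Move 1: P2 pit2 -> P1=[3,5,5,4,3,4](0) P2=[4,2,0,3,4,4](0)
Move 2: P1 pit1 -> P1=[3,0,6,5,4,5](1) P2=[4,2,0,3,4,4](0)
Move 3: P2 pit4 -> P1=[4,1,6,5,4,5](1) P2=[4,2,0,3,0,5](1)
Move 4: P1 pit0 -> P1=[0,2,7,6,5,5](1) P2=[4,2,0,3,0,5](1)
Move 5: P1 pit4 -> P1=[0,2,7,6,0,6](2) P2=[5,3,1,3,0,5](1)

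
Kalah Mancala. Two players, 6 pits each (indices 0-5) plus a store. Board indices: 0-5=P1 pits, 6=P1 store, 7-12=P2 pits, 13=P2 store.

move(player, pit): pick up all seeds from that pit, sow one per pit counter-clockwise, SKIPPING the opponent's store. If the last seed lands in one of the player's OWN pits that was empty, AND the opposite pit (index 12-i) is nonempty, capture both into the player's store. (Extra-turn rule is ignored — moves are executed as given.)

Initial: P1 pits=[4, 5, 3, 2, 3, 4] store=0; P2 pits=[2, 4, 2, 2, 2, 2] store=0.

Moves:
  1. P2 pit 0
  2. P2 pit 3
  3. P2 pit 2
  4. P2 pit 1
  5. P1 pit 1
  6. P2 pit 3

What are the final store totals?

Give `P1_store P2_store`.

Move 1: P2 pit0 -> P1=[4,5,3,2,3,4](0) P2=[0,5,3,2,2,2](0)
Move 2: P2 pit3 -> P1=[4,5,3,2,3,4](0) P2=[0,5,3,0,3,3](0)
Move 3: P2 pit2 -> P1=[4,5,3,2,3,4](0) P2=[0,5,0,1,4,4](0)
Move 4: P2 pit1 -> P1=[4,5,3,2,3,4](0) P2=[0,0,1,2,5,5](1)
Move 5: P1 pit1 -> P1=[4,0,4,3,4,5](1) P2=[0,0,1,2,5,5](1)
Move 6: P2 pit3 -> P1=[4,0,4,3,4,5](1) P2=[0,0,1,0,6,6](1)

Answer: 1 1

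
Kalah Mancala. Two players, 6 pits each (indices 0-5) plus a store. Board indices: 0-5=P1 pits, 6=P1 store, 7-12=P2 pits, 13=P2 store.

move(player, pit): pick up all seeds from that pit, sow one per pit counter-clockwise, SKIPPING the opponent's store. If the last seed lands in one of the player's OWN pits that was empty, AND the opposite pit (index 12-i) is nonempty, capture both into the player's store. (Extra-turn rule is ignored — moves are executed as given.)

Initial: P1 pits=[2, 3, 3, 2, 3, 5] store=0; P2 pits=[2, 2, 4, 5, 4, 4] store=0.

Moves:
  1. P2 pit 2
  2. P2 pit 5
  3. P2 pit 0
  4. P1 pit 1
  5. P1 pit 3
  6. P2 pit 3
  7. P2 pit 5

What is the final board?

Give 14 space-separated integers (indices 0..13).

Move 1: P2 pit2 -> P1=[2,3,3,2,3,5](0) P2=[2,2,0,6,5,5](1)
Move 2: P2 pit5 -> P1=[3,4,4,3,3,5](0) P2=[2,2,0,6,5,0](2)
Move 3: P2 pit0 -> P1=[3,4,4,0,3,5](0) P2=[0,3,0,6,5,0](6)
Move 4: P1 pit1 -> P1=[3,0,5,1,4,6](0) P2=[0,3,0,6,5,0](6)
Move 5: P1 pit3 -> P1=[3,0,5,0,5,6](0) P2=[0,3,0,6,5,0](6)
Move 6: P2 pit3 -> P1=[4,1,6,0,5,6](0) P2=[0,3,0,0,6,1](7)
Move 7: P2 pit5 -> P1=[4,1,6,0,5,6](0) P2=[0,3,0,0,6,0](8)

Answer: 4 1 6 0 5 6 0 0 3 0 0 6 0 8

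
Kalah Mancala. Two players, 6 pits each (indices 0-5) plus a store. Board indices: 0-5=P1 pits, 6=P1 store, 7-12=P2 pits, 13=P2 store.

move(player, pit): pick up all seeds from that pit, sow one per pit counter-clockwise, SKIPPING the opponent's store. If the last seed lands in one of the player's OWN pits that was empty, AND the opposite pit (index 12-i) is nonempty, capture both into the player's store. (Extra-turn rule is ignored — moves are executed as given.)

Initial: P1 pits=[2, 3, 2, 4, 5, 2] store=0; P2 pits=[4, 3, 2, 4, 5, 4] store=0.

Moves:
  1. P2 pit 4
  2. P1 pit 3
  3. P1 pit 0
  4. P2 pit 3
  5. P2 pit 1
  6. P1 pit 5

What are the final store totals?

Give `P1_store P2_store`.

Move 1: P2 pit4 -> P1=[3,4,3,4,5,2](0) P2=[4,3,2,4,0,5](1)
Move 2: P1 pit3 -> P1=[3,4,3,0,6,3](1) P2=[5,3,2,4,0,5](1)
Move 3: P1 pit0 -> P1=[0,5,4,0,6,3](4) P2=[5,3,0,4,0,5](1)
Move 4: P2 pit3 -> P1=[1,5,4,0,6,3](4) P2=[5,3,0,0,1,6](2)
Move 5: P2 pit1 -> P1=[1,5,4,0,6,3](4) P2=[5,0,1,1,2,6](2)
Move 6: P1 pit5 -> P1=[1,5,4,0,6,0](5) P2=[6,1,1,1,2,6](2)

Answer: 5 2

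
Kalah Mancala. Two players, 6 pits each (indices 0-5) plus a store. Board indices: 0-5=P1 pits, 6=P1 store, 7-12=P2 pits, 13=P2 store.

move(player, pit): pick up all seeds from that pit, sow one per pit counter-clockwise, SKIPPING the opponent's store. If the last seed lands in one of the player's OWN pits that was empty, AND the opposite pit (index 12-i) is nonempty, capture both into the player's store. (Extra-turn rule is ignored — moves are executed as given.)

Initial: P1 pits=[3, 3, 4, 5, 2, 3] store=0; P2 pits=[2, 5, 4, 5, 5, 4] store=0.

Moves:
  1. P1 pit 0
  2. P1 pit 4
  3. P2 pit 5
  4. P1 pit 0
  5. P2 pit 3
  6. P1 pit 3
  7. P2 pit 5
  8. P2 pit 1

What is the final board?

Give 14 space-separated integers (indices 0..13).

Move 1: P1 pit0 -> P1=[0,4,5,6,2,3](0) P2=[2,5,4,5,5,4](0)
Move 2: P1 pit4 -> P1=[0,4,5,6,0,4](1) P2=[2,5,4,5,5,4](0)
Move 3: P2 pit5 -> P1=[1,5,6,6,0,4](1) P2=[2,5,4,5,5,0](1)
Move 4: P1 pit0 -> P1=[0,6,6,6,0,4](1) P2=[2,5,4,5,5,0](1)
Move 5: P2 pit3 -> P1=[1,7,6,6,0,4](1) P2=[2,5,4,0,6,1](2)
Move 6: P1 pit3 -> P1=[1,7,6,0,1,5](2) P2=[3,6,5,0,6,1](2)
Move 7: P2 pit5 -> P1=[1,7,6,0,1,5](2) P2=[3,6,5,0,6,0](3)
Move 8: P2 pit1 -> P1=[2,7,6,0,1,5](2) P2=[3,0,6,1,7,1](4)

Answer: 2 7 6 0 1 5 2 3 0 6 1 7 1 4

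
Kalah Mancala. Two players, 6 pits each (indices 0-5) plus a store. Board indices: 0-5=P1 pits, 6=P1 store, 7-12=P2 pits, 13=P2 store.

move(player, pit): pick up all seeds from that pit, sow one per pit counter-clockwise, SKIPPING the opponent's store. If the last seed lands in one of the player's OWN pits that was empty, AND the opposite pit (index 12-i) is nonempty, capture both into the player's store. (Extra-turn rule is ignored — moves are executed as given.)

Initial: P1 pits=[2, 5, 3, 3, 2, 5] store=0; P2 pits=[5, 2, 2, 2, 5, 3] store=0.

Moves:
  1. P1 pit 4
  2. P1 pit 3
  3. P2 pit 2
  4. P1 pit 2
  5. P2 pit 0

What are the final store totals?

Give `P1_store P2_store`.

Answer: 2 0

Derivation:
Move 1: P1 pit4 -> P1=[2,5,3,3,0,6](1) P2=[5,2,2,2,5,3](0)
Move 2: P1 pit3 -> P1=[2,5,3,0,1,7](2) P2=[5,2,2,2,5,3](0)
Move 3: P2 pit2 -> P1=[2,5,3,0,1,7](2) P2=[5,2,0,3,6,3](0)
Move 4: P1 pit2 -> P1=[2,5,0,1,2,8](2) P2=[5,2,0,3,6,3](0)
Move 5: P2 pit0 -> P1=[2,5,0,1,2,8](2) P2=[0,3,1,4,7,4](0)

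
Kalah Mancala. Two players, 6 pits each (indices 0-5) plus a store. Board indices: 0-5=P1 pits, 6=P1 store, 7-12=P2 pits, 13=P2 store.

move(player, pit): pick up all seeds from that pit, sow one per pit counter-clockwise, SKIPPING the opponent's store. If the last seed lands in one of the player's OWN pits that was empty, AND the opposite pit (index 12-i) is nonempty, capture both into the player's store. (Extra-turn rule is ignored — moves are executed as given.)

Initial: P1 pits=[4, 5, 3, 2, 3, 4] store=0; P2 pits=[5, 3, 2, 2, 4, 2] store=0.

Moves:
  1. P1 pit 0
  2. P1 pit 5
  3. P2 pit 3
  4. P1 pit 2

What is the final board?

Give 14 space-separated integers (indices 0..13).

Answer: 0 6 0 4 5 1 2 6 4 3 0 5 3 0

Derivation:
Move 1: P1 pit0 -> P1=[0,6,4,3,4,4](0) P2=[5,3,2,2,4,2](0)
Move 2: P1 pit5 -> P1=[0,6,4,3,4,0](1) P2=[6,4,3,2,4,2](0)
Move 3: P2 pit3 -> P1=[0,6,4,3,4,0](1) P2=[6,4,3,0,5,3](0)
Move 4: P1 pit2 -> P1=[0,6,0,4,5,1](2) P2=[6,4,3,0,5,3](0)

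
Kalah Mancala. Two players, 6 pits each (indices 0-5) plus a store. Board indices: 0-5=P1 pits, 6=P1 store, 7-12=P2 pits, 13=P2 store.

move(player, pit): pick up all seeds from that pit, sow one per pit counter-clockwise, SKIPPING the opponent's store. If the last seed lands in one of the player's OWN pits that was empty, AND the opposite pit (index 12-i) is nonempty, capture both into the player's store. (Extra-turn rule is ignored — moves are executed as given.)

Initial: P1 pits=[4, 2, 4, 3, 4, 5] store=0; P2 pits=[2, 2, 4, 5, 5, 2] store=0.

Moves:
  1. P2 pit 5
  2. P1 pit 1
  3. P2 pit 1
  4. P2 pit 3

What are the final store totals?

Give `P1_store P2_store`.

Move 1: P2 pit5 -> P1=[5,2,4,3,4,5](0) P2=[2,2,4,5,5,0](1)
Move 2: P1 pit1 -> P1=[5,0,5,4,4,5](0) P2=[2,2,4,5,5,0](1)
Move 3: P2 pit1 -> P1=[5,0,5,4,4,5](0) P2=[2,0,5,6,5,0](1)
Move 4: P2 pit3 -> P1=[6,1,6,4,4,5](0) P2=[2,0,5,0,6,1](2)

Answer: 0 2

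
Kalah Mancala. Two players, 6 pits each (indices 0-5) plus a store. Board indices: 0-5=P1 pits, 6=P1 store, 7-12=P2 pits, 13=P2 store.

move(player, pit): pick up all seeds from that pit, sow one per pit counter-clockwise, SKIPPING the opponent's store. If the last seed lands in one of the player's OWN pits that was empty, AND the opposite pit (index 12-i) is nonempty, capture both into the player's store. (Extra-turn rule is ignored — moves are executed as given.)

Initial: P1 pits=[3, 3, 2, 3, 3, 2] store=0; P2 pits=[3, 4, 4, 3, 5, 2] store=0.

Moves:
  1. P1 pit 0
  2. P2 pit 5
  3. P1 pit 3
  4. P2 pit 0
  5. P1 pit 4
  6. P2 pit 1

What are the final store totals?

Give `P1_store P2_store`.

Move 1: P1 pit0 -> P1=[0,4,3,4,3,2](0) P2=[3,4,4,3,5,2](0)
Move 2: P2 pit5 -> P1=[1,4,3,4,3,2](0) P2=[3,4,4,3,5,0](1)
Move 3: P1 pit3 -> P1=[1,4,3,0,4,3](1) P2=[4,4,4,3,5,0](1)
Move 4: P2 pit0 -> P1=[1,4,3,0,4,3](1) P2=[0,5,5,4,6,0](1)
Move 5: P1 pit4 -> P1=[1,4,3,0,0,4](2) P2=[1,6,5,4,6,0](1)
Move 6: P2 pit1 -> P1=[2,4,3,0,0,4](2) P2=[1,0,6,5,7,1](2)

Answer: 2 2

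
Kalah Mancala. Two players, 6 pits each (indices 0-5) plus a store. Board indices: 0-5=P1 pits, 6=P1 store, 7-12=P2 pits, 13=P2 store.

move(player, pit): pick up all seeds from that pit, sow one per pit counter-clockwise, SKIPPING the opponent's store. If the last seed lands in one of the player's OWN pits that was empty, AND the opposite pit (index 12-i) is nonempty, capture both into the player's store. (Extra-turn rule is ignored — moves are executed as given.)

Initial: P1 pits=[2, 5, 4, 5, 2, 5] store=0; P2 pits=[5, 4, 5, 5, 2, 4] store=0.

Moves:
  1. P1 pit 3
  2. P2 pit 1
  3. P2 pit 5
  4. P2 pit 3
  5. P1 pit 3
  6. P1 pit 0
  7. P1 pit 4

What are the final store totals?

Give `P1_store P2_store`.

Move 1: P1 pit3 -> P1=[2,5,4,0,3,6](1) P2=[6,5,5,5,2,4](0)
Move 2: P2 pit1 -> P1=[2,5,4,0,3,6](1) P2=[6,0,6,6,3,5](1)
Move 3: P2 pit5 -> P1=[3,6,5,1,3,6](1) P2=[6,0,6,6,3,0](2)
Move 4: P2 pit3 -> P1=[4,7,6,1,3,6](1) P2=[6,0,6,0,4,1](3)
Move 5: P1 pit3 -> P1=[4,7,6,0,4,6](1) P2=[6,0,6,0,4,1](3)
Move 6: P1 pit0 -> P1=[0,8,7,1,5,6](1) P2=[6,0,6,0,4,1](3)
Move 7: P1 pit4 -> P1=[0,8,7,1,0,7](2) P2=[7,1,7,0,4,1](3)

Answer: 2 3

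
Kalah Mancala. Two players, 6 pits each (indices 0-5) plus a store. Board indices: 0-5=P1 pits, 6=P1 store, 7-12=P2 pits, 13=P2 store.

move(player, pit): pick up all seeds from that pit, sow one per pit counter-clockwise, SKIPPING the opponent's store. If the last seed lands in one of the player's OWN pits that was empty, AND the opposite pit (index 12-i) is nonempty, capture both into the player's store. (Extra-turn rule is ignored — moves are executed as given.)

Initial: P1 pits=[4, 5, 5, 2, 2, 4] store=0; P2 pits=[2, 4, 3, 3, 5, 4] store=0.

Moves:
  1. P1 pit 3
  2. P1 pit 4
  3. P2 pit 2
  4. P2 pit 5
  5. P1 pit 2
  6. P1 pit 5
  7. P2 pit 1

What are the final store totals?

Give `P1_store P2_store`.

Answer: 3 2

Derivation:
Move 1: P1 pit3 -> P1=[4,5,5,0,3,5](0) P2=[2,4,3,3,5,4](0)
Move 2: P1 pit4 -> P1=[4,5,5,0,0,6](1) P2=[3,4,3,3,5,4](0)
Move 3: P2 pit2 -> P1=[4,5,5,0,0,6](1) P2=[3,4,0,4,6,5](0)
Move 4: P2 pit5 -> P1=[5,6,6,1,0,6](1) P2=[3,4,0,4,6,0](1)
Move 5: P1 pit2 -> P1=[5,6,0,2,1,7](2) P2=[4,5,0,4,6,0](1)
Move 6: P1 pit5 -> P1=[5,6,0,2,1,0](3) P2=[5,6,1,5,7,1](1)
Move 7: P2 pit1 -> P1=[6,6,0,2,1,0](3) P2=[5,0,2,6,8,2](2)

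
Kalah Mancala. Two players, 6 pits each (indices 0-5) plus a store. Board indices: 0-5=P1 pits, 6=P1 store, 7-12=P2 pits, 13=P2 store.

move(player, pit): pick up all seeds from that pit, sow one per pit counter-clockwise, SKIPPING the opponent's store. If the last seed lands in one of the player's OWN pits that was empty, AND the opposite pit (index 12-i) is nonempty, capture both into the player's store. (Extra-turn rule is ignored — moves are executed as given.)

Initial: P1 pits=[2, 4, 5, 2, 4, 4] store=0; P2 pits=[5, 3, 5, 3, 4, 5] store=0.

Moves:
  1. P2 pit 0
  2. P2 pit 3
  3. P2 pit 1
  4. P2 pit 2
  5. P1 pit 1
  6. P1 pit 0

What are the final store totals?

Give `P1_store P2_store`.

Move 1: P2 pit0 -> P1=[2,4,5,2,4,4](0) P2=[0,4,6,4,5,6](0)
Move 2: P2 pit3 -> P1=[3,4,5,2,4,4](0) P2=[0,4,6,0,6,7](1)
Move 3: P2 pit1 -> P1=[3,4,5,2,4,4](0) P2=[0,0,7,1,7,8](1)
Move 4: P2 pit2 -> P1=[4,5,6,2,4,4](0) P2=[0,0,0,2,8,9](2)
Move 5: P1 pit1 -> P1=[4,0,7,3,5,5](1) P2=[0,0,0,2,8,9](2)
Move 6: P1 pit0 -> P1=[0,1,8,4,6,5](1) P2=[0,0,0,2,8,9](2)

Answer: 1 2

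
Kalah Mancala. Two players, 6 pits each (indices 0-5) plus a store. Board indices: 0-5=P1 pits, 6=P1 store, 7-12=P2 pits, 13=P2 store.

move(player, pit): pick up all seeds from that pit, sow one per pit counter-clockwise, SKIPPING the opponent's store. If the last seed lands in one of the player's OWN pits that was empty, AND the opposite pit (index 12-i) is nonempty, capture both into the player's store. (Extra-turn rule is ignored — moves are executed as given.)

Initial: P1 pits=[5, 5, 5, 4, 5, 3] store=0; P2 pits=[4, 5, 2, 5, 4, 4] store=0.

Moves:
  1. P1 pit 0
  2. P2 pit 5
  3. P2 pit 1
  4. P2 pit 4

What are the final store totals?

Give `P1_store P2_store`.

Answer: 0 3

Derivation:
Move 1: P1 pit0 -> P1=[0,6,6,5,6,4](0) P2=[4,5,2,5,4,4](0)
Move 2: P2 pit5 -> P1=[1,7,7,5,6,4](0) P2=[4,5,2,5,4,0](1)
Move 3: P2 pit1 -> P1=[1,7,7,5,6,4](0) P2=[4,0,3,6,5,1](2)
Move 4: P2 pit4 -> P1=[2,8,8,5,6,4](0) P2=[4,0,3,6,0,2](3)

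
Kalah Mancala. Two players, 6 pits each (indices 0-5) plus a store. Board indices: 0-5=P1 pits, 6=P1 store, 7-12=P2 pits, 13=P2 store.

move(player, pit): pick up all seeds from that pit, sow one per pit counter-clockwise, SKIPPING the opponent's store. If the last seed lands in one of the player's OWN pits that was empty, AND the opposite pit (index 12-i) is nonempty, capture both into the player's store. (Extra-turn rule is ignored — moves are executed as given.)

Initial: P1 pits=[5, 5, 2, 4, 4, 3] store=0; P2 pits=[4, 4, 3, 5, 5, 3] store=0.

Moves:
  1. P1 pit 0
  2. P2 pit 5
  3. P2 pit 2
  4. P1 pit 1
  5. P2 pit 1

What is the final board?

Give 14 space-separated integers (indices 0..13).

Move 1: P1 pit0 -> P1=[0,6,3,5,5,4](0) P2=[4,4,3,5,5,3](0)
Move 2: P2 pit5 -> P1=[1,7,3,5,5,4](0) P2=[4,4,3,5,5,0](1)
Move 3: P2 pit2 -> P1=[0,7,3,5,5,4](0) P2=[4,4,0,6,6,0](3)
Move 4: P1 pit1 -> P1=[0,0,4,6,6,5](1) P2=[5,5,0,6,6,0](3)
Move 5: P2 pit1 -> P1=[0,0,4,6,6,5](1) P2=[5,0,1,7,7,1](4)

Answer: 0 0 4 6 6 5 1 5 0 1 7 7 1 4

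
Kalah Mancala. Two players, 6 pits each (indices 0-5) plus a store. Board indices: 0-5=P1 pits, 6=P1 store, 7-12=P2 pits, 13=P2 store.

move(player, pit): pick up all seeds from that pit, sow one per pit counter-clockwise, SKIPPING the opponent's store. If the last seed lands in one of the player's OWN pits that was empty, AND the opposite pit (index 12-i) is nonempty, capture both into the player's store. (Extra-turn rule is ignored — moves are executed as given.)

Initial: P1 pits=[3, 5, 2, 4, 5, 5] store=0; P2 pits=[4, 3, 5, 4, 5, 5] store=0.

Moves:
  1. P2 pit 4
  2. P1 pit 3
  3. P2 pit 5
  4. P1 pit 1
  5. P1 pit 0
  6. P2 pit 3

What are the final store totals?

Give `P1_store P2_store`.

Move 1: P2 pit4 -> P1=[4,6,3,4,5,5](0) P2=[4,3,5,4,0,6](1)
Move 2: P1 pit3 -> P1=[4,6,3,0,6,6](1) P2=[5,3,5,4,0,6](1)
Move 3: P2 pit5 -> P1=[5,7,4,1,7,6](1) P2=[5,3,5,4,0,0](2)
Move 4: P1 pit1 -> P1=[5,0,5,2,8,7](2) P2=[6,4,5,4,0,0](2)
Move 5: P1 pit0 -> P1=[0,1,6,3,9,8](2) P2=[6,4,5,4,0,0](2)
Move 6: P2 pit3 -> P1=[1,1,6,3,9,8](2) P2=[6,4,5,0,1,1](3)

Answer: 2 3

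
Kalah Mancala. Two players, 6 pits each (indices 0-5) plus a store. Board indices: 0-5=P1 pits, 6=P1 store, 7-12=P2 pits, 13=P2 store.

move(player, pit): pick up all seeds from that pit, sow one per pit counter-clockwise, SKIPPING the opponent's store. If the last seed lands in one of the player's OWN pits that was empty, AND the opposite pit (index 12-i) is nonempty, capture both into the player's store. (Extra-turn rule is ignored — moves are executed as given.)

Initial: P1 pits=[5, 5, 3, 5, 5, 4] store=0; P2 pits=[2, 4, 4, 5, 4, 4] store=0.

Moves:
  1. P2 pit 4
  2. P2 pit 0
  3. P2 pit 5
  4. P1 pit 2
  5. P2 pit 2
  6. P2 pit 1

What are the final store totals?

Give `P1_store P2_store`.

Move 1: P2 pit4 -> P1=[6,6,3,5,5,4](0) P2=[2,4,4,5,0,5](1)
Move 2: P2 pit0 -> P1=[6,6,3,5,5,4](0) P2=[0,5,5,5,0,5](1)
Move 3: P2 pit5 -> P1=[7,7,4,6,5,4](0) P2=[0,5,5,5,0,0](2)
Move 4: P1 pit2 -> P1=[7,7,0,7,6,5](1) P2=[0,5,5,5,0,0](2)
Move 5: P2 pit2 -> P1=[8,7,0,7,6,5](1) P2=[0,5,0,6,1,1](3)
Move 6: P2 pit1 -> P1=[8,7,0,7,6,5](1) P2=[0,0,1,7,2,2](4)

Answer: 1 4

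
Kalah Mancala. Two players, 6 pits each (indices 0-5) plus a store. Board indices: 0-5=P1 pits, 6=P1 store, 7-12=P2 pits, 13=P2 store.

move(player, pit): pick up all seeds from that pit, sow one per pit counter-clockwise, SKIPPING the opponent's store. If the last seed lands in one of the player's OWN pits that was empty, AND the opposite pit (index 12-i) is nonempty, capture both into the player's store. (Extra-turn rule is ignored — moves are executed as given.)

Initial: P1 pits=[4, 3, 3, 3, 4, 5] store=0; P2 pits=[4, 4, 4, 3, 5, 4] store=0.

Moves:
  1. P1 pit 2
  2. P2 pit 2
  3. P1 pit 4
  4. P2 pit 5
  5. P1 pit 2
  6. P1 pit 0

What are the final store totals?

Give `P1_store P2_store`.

Answer: 1 2

Derivation:
Move 1: P1 pit2 -> P1=[4,3,0,4,5,6](0) P2=[4,4,4,3,5,4](0)
Move 2: P2 pit2 -> P1=[4,3,0,4,5,6](0) P2=[4,4,0,4,6,5](1)
Move 3: P1 pit4 -> P1=[4,3,0,4,0,7](1) P2=[5,5,1,4,6,5](1)
Move 4: P2 pit5 -> P1=[5,4,1,5,0,7](1) P2=[5,5,1,4,6,0](2)
Move 5: P1 pit2 -> P1=[5,4,0,6,0,7](1) P2=[5,5,1,4,6,0](2)
Move 6: P1 pit0 -> P1=[0,5,1,7,1,8](1) P2=[5,5,1,4,6,0](2)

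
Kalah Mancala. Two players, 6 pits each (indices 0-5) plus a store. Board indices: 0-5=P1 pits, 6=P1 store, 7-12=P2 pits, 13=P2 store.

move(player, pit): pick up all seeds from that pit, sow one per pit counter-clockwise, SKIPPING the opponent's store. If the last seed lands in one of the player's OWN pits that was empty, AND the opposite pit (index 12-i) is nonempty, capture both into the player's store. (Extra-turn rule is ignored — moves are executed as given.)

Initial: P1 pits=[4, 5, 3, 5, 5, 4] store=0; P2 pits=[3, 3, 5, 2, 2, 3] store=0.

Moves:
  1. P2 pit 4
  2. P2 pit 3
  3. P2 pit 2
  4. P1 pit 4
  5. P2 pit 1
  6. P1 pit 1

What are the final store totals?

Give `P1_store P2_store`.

Answer: 2 2

Derivation:
Move 1: P2 pit4 -> P1=[4,5,3,5,5,4](0) P2=[3,3,5,2,0,4](1)
Move 2: P2 pit3 -> P1=[4,5,3,5,5,4](0) P2=[3,3,5,0,1,5](1)
Move 3: P2 pit2 -> P1=[5,5,3,5,5,4](0) P2=[3,3,0,1,2,6](2)
Move 4: P1 pit4 -> P1=[5,5,3,5,0,5](1) P2=[4,4,1,1,2,6](2)
Move 5: P2 pit1 -> P1=[5,5,3,5,0,5](1) P2=[4,0,2,2,3,7](2)
Move 6: P1 pit1 -> P1=[5,0,4,6,1,6](2) P2=[4,0,2,2,3,7](2)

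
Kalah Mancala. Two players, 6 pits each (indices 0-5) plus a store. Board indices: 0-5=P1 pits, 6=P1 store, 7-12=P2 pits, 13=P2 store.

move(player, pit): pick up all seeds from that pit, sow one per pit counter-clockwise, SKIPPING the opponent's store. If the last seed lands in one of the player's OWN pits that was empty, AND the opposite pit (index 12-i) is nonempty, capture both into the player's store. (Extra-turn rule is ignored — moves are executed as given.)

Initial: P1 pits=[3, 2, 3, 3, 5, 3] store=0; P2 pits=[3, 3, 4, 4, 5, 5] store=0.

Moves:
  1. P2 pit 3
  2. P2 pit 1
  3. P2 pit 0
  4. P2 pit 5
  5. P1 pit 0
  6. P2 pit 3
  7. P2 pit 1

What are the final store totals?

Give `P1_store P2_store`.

Move 1: P2 pit3 -> P1=[4,2,3,3,5,3](0) P2=[3,3,4,0,6,6](1)
Move 2: P2 pit1 -> P1=[4,2,3,3,5,3](0) P2=[3,0,5,1,7,6](1)
Move 3: P2 pit0 -> P1=[4,2,3,3,5,3](0) P2=[0,1,6,2,7,6](1)
Move 4: P2 pit5 -> P1=[5,3,4,4,6,3](0) P2=[0,1,6,2,7,0](2)
Move 5: P1 pit0 -> P1=[0,4,5,5,7,4](0) P2=[0,1,6,2,7,0](2)
Move 6: P2 pit3 -> P1=[0,4,5,5,7,4](0) P2=[0,1,6,0,8,1](2)
Move 7: P2 pit1 -> P1=[0,4,5,5,7,4](0) P2=[0,0,7,0,8,1](2)

Answer: 0 2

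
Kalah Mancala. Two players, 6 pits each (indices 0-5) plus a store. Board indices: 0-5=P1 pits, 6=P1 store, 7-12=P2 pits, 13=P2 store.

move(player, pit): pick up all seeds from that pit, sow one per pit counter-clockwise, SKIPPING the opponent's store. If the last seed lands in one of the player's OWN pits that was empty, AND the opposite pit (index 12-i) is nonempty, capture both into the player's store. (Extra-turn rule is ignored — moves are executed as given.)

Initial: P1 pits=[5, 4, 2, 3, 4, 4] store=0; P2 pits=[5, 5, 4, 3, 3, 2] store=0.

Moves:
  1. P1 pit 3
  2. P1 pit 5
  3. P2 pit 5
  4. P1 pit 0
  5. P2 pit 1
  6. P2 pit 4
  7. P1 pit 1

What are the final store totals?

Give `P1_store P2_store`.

Answer: 4 3

Derivation:
Move 1: P1 pit3 -> P1=[5,4,2,0,5,5](1) P2=[5,5,4,3,3,2](0)
Move 2: P1 pit5 -> P1=[5,4,2,0,5,0](2) P2=[6,6,5,4,3,2](0)
Move 3: P2 pit5 -> P1=[6,4,2,0,5,0](2) P2=[6,6,5,4,3,0](1)
Move 4: P1 pit0 -> P1=[0,5,3,1,6,1](3) P2=[6,6,5,4,3,0](1)
Move 5: P2 pit1 -> P1=[1,5,3,1,6,1](3) P2=[6,0,6,5,4,1](2)
Move 6: P2 pit4 -> P1=[2,6,3,1,6,1](3) P2=[6,0,6,5,0,2](3)
Move 7: P1 pit1 -> P1=[2,0,4,2,7,2](4) P2=[7,0,6,5,0,2](3)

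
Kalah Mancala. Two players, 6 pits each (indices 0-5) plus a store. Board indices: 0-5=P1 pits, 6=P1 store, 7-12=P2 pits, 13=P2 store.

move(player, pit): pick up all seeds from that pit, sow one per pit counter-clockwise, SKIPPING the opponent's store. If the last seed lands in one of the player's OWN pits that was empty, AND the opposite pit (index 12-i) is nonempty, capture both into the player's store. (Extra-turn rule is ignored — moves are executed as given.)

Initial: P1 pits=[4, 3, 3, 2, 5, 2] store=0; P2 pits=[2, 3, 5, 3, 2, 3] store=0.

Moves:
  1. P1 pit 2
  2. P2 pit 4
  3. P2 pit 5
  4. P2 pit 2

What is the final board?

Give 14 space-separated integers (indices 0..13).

Move 1: P1 pit2 -> P1=[4,3,0,3,6,3](0) P2=[2,3,5,3,2,3](0)
Move 2: P2 pit4 -> P1=[4,3,0,3,6,3](0) P2=[2,3,5,3,0,4](1)
Move 3: P2 pit5 -> P1=[5,4,1,3,6,3](0) P2=[2,3,5,3,0,0](2)
Move 4: P2 pit2 -> P1=[6,4,1,3,6,3](0) P2=[2,3,0,4,1,1](3)

Answer: 6 4 1 3 6 3 0 2 3 0 4 1 1 3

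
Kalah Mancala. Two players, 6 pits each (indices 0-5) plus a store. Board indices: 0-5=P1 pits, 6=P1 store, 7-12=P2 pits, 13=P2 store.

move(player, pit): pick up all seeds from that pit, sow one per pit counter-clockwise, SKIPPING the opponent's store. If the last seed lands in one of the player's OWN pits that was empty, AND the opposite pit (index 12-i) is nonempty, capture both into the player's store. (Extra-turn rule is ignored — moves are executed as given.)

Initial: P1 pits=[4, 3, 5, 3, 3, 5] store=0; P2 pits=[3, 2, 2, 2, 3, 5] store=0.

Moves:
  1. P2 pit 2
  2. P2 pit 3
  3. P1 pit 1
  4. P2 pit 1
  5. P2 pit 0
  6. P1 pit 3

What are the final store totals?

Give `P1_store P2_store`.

Answer: 1 8

Derivation:
Move 1: P2 pit2 -> P1=[4,3,5,3,3,5](0) P2=[3,2,0,3,4,5](0)
Move 2: P2 pit3 -> P1=[4,3,5,3,3,5](0) P2=[3,2,0,0,5,6](1)
Move 3: P1 pit1 -> P1=[4,0,6,4,4,5](0) P2=[3,2,0,0,5,6](1)
Move 4: P2 pit1 -> P1=[4,0,0,4,4,5](0) P2=[3,0,1,0,5,6](8)
Move 5: P2 pit0 -> P1=[4,0,0,4,4,5](0) P2=[0,1,2,1,5,6](8)
Move 6: P1 pit3 -> P1=[4,0,0,0,5,6](1) P2=[1,1,2,1,5,6](8)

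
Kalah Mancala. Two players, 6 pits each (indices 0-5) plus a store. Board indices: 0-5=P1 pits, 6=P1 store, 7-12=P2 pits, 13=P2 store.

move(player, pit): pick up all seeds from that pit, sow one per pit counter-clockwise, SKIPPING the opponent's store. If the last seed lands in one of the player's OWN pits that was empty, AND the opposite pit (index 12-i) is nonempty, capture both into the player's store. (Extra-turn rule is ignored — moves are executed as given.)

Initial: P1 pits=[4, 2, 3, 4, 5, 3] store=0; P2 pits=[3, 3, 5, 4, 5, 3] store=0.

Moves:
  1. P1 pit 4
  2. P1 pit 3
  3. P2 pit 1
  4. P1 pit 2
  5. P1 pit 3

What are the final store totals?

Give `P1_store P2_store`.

Answer: 2 0

Derivation:
Move 1: P1 pit4 -> P1=[4,2,3,4,0,4](1) P2=[4,4,6,4,5,3](0)
Move 2: P1 pit3 -> P1=[4,2,3,0,1,5](2) P2=[5,4,6,4,5,3](0)
Move 3: P2 pit1 -> P1=[4,2,3,0,1,5](2) P2=[5,0,7,5,6,4](0)
Move 4: P1 pit2 -> P1=[4,2,0,1,2,6](2) P2=[5,0,7,5,6,4](0)
Move 5: P1 pit3 -> P1=[4,2,0,0,3,6](2) P2=[5,0,7,5,6,4](0)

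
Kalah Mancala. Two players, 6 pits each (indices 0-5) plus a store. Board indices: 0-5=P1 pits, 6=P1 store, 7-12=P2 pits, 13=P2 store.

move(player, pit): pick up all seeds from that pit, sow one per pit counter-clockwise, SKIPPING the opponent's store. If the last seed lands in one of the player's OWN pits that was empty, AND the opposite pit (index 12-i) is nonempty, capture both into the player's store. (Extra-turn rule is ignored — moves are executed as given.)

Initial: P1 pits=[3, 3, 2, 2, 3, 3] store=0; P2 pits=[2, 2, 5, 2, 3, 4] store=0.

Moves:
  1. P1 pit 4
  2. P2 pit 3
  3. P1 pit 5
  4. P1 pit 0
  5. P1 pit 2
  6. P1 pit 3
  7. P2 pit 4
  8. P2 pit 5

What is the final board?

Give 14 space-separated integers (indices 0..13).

Answer: 2 6 1 1 3 1 8 1 3 6 0 0 0 2

Derivation:
Move 1: P1 pit4 -> P1=[3,3,2,2,0,4](1) P2=[3,2,5,2,3,4](0)
Move 2: P2 pit3 -> P1=[3,3,2,2,0,4](1) P2=[3,2,5,0,4,5](0)
Move 3: P1 pit5 -> P1=[3,3,2,2,0,0](2) P2=[4,3,6,0,4,5](0)
Move 4: P1 pit0 -> P1=[0,4,3,3,0,0](2) P2=[4,3,6,0,4,5](0)
Move 5: P1 pit2 -> P1=[0,4,0,4,1,0](7) P2=[0,3,6,0,4,5](0)
Move 6: P1 pit3 -> P1=[0,4,0,0,2,1](8) P2=[1,3,6,0,4,5](0)
Move 7: P2 pit4 -> P1=[1,5,0,0,2,1](8) P2=[1,3,6,0,0,6](1)
Move 8: P2 pit5 -> P1=[2,6,1,1,3,1](8) P2=[1,3,6,0,0,0](2)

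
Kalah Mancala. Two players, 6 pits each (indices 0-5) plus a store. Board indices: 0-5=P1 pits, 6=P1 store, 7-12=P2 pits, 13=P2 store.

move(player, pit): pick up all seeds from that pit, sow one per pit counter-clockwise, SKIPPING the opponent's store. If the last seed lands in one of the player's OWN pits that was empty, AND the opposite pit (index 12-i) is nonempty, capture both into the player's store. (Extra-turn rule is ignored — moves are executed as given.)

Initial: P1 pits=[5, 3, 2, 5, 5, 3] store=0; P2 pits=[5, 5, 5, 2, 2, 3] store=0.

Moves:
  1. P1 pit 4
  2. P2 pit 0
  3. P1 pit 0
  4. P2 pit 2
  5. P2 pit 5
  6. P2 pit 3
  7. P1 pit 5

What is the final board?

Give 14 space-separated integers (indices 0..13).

Answer: 3 6 5 7 1 0 2 1 8 1 1 5 1 4

Derivation:
Move 1: P1 pit4 -> P1=[5,3,2,5,0,4](1) P2=[6,6,6,2,2,3](0)
Move 2: P2 pit0 -> P1=[5,3,2,5,0,4](1) P2=[0,7,7,3,3,4](1)
Move 3: P1 pit0 -> P1=[0,4,3,6,1,5](1) P2=[0,7,7,3,3,4](1)
Move 4: P2 pit2 -> P1=[1,5,4,6,1,5](1) P2=[0,7,0,4,4,5](2)
Move 5: P2 pit5 -> P1=[2,6,5,7,1,5](1) P2=[0,7,0,4,4,0](3)
Move 6: P2 pit3 -> P1=[3,6,5,7,1,5](1) P2=[0,7,0,0,5,1](4)
Move 7: P1 pit5 -> P1=[3,6,5,7,1,0](2) P2=[1,8,1,1,5,1](4)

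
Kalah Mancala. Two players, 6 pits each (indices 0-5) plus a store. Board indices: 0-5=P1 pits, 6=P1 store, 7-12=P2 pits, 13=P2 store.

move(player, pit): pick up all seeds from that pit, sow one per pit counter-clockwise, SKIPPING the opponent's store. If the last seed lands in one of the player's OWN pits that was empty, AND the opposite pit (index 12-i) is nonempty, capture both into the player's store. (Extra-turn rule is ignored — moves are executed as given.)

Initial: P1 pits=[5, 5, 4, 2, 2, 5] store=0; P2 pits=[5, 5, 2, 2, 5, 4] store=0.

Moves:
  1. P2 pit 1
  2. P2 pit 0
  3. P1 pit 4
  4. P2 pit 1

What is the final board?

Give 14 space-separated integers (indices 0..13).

Answer: 5 5 4 2 0 6 1 0 0 5 4 7 6 1

Derivation:
Move 1: P2 pit1 -> P1=[5,5,4,2,2,5](0) P2=[5,0,3,3,6,5](1)
Move 2: P2 pit0 -> P1=[5,5,4,2,2,5](0) P2=[0,1,4,4,7,6](1)
Move 3: P1 pit4 -> P1=[5,5,4,2,0,6](1) P2=[0,1,4,4,7,6](1)
Move 4: P2 pit1 -> P1=[5,5,4,2,0,6](1) P2=[0,0,5,4,7,6](1)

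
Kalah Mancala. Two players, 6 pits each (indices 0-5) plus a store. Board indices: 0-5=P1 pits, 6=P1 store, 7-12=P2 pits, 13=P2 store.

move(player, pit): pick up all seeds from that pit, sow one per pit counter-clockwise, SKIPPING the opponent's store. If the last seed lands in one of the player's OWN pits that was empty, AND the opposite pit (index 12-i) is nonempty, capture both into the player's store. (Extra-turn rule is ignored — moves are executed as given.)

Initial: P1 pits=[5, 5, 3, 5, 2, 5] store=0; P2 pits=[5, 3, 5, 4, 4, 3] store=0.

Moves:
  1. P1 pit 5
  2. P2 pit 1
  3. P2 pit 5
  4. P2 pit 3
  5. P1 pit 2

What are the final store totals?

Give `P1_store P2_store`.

Move 1: P1 pit5 -> P1=[5,5,3,5,2,0](1) P2=[6,4,6,5,4,3](0)
Move 2: P2 pit1 -> P1=[5,5,3,5,2,0](1) P2=[6,0,7,6,5,4](0)
Move 3: P2 pit5 -> P1=[6,6,4,5,2,0](1) P2=[6,0,7,6,5,0](1)
Move 4: P2 pit3 -> P1=[7,7,5,5,2,0](1) P2=[6,0,7,0,6,1](2)
Move 5: P1 pit2 -> P1=[7,7,0,6,3,1](2) P2=[7,0,7,0,6,1](2)

Answer: 2 2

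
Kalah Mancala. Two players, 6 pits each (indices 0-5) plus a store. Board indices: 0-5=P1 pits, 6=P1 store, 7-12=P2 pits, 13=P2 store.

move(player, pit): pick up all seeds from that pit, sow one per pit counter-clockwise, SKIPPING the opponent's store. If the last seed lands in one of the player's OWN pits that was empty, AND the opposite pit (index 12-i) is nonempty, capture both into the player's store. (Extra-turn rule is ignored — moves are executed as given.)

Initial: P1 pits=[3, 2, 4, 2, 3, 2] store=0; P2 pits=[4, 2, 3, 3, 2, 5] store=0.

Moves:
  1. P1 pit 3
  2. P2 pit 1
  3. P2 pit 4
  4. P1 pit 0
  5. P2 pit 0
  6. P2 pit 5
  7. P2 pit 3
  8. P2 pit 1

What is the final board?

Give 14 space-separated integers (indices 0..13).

Move 1: P1 pit3 -> P1=[3,2,4,0,4,3](0) P2=[4,2,3,3,2,5](0)
Move 2: P2 pit1 -> P1=[3,2,4,0,4,3](0) P2=[4,0,4,4,2,5](0)
Move 3: P2 pit4 -> P1=[3,2,4,0,4,3](0) P2=[4,0,4,4,0,6](1)
Move 4: P1 pit0 -> P1=[0,3,5,0,4,3](5) P2=[4,0,0,4,0,6](1)
Move 5: P2 pit0 -> P1=[0,0,5,0,4,3](5) P2=[0,1,1,5,0,6](5)
Move 6: P2 pit5 -> P1=[1,1,6,1,5,3](5) P2=[0,1,1,5,0,0](6)
Move 7: P2 pit3 -> P1=[2,2,6,1,5,3](5) P2=[0,1,1,0,1,1](7)
Move 8: P2 pit1 -> P1=[2,2,6,1,5,3](5) P2=[0,0,2,0,1,1](7)

Answer: 2 2 6 1 5 3 5 0 0 2 0 1 1 7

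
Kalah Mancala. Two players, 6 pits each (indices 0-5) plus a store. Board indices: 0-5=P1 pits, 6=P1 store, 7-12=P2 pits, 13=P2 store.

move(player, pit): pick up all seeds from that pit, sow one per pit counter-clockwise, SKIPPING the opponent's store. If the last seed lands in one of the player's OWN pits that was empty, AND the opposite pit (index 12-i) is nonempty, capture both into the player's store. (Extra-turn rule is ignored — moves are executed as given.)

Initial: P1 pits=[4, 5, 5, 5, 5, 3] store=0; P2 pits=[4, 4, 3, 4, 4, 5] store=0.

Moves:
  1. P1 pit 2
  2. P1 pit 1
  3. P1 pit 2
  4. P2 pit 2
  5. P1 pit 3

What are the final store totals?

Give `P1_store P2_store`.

Answer: 3 0

Derivation:
Move 1: P1 pit2 -> P1=[4,5,0,6,6,4](1) P2=[5,4,3,4,4,5](0)
Move 2: P1 pit1 -> P1=[4,0,1,7,7,5](2) P2=[5,4,3,4,4,5](0)
Move 3: P1 pit2 -> P1=[4,0,0,8,7,5](2) P2=[5,4,3,4,4,5](0)
Move 4: P2 pit2 -> P1=[4,0,0,8,7,5](2) P2=[5,4,0,5,5,6](0)
Move 5: P1 pit3 -> P1=[4,0,0,0,8,6](3) P2=[6,5,1,6,6,6](0)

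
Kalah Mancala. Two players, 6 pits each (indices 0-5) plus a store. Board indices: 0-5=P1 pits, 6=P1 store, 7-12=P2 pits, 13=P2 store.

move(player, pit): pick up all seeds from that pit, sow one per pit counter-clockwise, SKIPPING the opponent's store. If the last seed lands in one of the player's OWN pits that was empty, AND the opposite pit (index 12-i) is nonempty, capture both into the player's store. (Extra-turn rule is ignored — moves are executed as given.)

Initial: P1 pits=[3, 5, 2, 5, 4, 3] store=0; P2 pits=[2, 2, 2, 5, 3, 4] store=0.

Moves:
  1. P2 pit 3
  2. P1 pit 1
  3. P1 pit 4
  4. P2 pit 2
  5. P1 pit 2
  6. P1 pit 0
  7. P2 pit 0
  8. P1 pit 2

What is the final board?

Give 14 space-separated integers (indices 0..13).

Answer: 0 1 0 9 2 6 2 0 4 1 2 6 6 1

Derivation:
Move 1: P2 pit3 -> P1=[4,6,2,5,4,3](0) P2=[2,2,2,0,4,5](1)
Move 2: P1 pit1 -> P1=[4,0,3,6,5,4](1) P2=[3,2,2,0,4,5](1)
Move 3: P1 pit4 -> P1=[4,0,3,6,0,5](2) P2=[4,3,3,0,4,5](1)
Move 4: P2 pit2 -> P1=[4,0,3,6,0,5](2) P2=[4,3,0,1,5,6](1)
Move 5: P1 pit2 -> P1=[4,0,0,7,1,6](2) P2=[4,3,0,1,5,6](1)
Move 6: P1 pit0 -> P1=[0,1,1,8,2,6](2) P2=[4,3,0,1,5,6](1)
Move 7: P2 pit0 -> P1=[0,1,1,8,2,6](2) P2=[0,4,1,2,6,6](1)
Move 8: P1 pit2 -> P1=[0,1,0,9,2,6](2) P2=[0,4,1,2,6,6](1)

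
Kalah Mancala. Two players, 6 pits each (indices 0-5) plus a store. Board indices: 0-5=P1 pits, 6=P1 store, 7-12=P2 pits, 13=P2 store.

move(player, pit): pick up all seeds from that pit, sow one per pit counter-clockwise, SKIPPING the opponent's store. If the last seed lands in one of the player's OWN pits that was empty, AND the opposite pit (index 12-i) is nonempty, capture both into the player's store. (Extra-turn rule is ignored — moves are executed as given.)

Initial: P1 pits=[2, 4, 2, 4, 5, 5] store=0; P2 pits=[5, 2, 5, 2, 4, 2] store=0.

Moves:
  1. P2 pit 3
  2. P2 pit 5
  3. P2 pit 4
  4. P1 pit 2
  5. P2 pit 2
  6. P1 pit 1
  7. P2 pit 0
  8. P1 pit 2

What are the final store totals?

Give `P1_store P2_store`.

Answer: 1 4

Derivation:
Move 1: P2 pit3 -> P1=[2,4,2,4,5,5](0) P2=[5,2,5,0,5,3](0)
Move 2: P2 pit5 -> P1=[3,5,2,4,5,5](0) P2=[5,2,5,0,5,0](1)
Move 3: P2 pit4 -> P1=[4,6,3,4,5,5](0) P2=[5,2,5,0,0,1](2)
Move 4: P1 pit2 -> P1=[4,6,0,5,6,6](0) P2=[5,2,5,0,0,1](2)
Move 5: P2 pit2 -> P1=[5,6,0,5,6,6](0) P2=[5,2,0,1,1,2](3)
Move 6: P1 pit1 -> P1=[5,0,1,6,7,7](1) P2=[6,2,0,1,1,2](3)
Move 7: P2 pit0 -> P1=[5,0,1,6,7,7](1) P2=[0,3,1,2,2,3](4)
Move 8: P1 pit2 -> P1=[5,0,0,7,7,7](1) P2=[0,3,1,2,2,3](4)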